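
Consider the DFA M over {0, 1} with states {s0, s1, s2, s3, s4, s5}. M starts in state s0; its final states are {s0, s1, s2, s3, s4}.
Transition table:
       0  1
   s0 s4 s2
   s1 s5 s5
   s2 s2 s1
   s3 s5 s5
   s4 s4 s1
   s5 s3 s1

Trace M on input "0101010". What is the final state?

s0 --0--> s4
s4 --1--> s1
s1 --0--> s5
s5 --1--> s1
s1 --0--> s5
s5 --1--> s1
s1 --0--> s5

s5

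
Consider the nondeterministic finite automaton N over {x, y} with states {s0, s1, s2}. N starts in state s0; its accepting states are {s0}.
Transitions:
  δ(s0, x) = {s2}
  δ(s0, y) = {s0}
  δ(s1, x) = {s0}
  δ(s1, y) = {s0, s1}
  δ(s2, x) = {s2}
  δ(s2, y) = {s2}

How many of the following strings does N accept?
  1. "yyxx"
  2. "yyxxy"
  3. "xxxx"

"yyxx": rejected
"yyxxy": rejected
"xxxx": rejected

0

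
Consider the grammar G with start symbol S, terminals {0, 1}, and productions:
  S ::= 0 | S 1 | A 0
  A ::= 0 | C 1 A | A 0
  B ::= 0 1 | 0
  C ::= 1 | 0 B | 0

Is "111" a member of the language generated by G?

no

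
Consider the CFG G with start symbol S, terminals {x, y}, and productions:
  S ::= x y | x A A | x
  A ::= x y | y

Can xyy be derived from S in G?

S ⇒ xAA ⇒ xyA ⇒ xyy

yes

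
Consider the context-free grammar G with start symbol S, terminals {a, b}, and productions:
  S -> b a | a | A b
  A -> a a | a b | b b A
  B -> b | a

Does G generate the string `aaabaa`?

no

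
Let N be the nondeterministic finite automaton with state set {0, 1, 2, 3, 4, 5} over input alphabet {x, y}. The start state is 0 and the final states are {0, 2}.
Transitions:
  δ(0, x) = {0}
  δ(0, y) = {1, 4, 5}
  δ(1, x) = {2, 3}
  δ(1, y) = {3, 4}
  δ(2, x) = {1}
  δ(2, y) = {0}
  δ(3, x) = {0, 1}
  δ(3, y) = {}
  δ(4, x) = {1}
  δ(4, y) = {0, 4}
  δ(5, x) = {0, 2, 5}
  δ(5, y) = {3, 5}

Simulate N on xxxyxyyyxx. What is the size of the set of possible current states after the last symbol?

5

Start: {0}
read x: {0}
read x: {0}
read x: {0}
read y: {1, 4, 5}
read x: {0, 1, 2, 3, 5}
read y: {0, 1, 3, 4, 5}
read y: {0, 1, 3, 4, 5}
read y: {0, 1, 3, 4, 5}
read x: {0, 1, 2, 3, 5}
read x: {0, 1, 2, 3, 5}
Final reachable set {0, 1, 2, 3, 5} has 5 states.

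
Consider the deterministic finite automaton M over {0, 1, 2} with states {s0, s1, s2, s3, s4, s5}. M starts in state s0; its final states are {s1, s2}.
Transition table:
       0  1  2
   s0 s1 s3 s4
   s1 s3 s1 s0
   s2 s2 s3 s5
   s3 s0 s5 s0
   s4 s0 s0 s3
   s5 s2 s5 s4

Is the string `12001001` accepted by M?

rejected

s0 --1--> s3
s3 --2--> s0
s0 --0--> s1
s1 --0--> s3
s3 --1--> s5
s5 --0--> s2
s2 --0--> s2
s2 --1--> s3
End in state s3, which is not an accepting state.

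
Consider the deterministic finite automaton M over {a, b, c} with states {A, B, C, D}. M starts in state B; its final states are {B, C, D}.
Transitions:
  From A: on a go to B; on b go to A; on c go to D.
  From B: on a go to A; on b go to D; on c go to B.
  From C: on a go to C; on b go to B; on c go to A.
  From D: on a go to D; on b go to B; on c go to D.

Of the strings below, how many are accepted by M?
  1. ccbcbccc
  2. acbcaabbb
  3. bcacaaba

ccbcbccc: accepted
acbcaabbb: accepted
bcacaaba: rejected

2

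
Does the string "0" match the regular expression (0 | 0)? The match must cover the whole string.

yes

The left alternative 0 matches 0.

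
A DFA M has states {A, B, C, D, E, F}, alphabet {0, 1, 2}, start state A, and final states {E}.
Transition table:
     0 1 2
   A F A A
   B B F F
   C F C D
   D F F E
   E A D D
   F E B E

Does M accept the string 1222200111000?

rejected

A --1--> A
A --2--> A
A --2--> A
A --2--> A
A --2--> A
A --0--> F
F --0--> E
E --1--> D
D --1--> F
F --1--> B
B --0--> B
B --0--> B
B --0--> B
End in state B, which is not an accepting state.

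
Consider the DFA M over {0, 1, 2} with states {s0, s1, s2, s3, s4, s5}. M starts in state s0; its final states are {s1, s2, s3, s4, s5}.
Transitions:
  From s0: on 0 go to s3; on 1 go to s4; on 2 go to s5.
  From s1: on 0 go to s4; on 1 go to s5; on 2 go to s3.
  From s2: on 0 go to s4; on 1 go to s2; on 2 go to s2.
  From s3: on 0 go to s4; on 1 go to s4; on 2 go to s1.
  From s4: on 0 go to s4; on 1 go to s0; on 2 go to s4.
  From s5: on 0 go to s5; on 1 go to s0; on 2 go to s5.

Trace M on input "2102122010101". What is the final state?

s0 --2--> s5
s5 --1--> s0
s0 --0--> s3
s3 --2--> s1
s1 --1--> s5
s5 --2--> s5
s5 --2--> s5
s5 --0--> s5
s5 --1--> s0
s0 --0--> s3
s3 --1--> s4
s4 --0--> s4
s4 --1--> s0

s0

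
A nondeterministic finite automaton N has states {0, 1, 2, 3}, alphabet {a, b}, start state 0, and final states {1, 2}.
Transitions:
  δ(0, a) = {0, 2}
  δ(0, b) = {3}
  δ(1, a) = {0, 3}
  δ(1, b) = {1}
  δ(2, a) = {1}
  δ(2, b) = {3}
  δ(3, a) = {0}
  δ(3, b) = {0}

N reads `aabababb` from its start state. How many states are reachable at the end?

Start: {0}
read a: {0, 2}
read a: {0, 1, 2}
read b: {1, 3}
read a: {0, 3}
read b: {0, 3}
read a: {0, 2}
read b: {3}
read b: {0}
Final reachable set {0} has 1 state.

1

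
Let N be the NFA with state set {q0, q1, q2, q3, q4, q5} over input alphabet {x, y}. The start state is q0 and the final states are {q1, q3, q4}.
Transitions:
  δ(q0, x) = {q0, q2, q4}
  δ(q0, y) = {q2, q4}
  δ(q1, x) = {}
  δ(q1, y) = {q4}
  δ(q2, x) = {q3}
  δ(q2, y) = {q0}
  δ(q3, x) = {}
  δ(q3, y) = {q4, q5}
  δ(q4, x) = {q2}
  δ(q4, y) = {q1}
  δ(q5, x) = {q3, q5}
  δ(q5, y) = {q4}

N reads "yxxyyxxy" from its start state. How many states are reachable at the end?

2

Start: {q0}
read y: {q2, q4}
read x: {q2, q3}
read x: {q3}
read y: {q4, q5}
read y: {q1, q4}
read x: {q2}
read x: {q3}
read y: {q4, q5}
Final reachable set {q4, q5} has 2 states.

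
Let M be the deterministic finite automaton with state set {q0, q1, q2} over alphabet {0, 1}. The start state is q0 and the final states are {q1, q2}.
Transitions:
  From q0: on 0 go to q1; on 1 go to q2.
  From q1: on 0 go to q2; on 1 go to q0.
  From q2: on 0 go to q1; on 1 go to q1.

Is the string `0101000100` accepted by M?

accepted

q0 --0--> q1
q1 --1--> q0
q0 --0--> q1
q1 --1--> q0
q0 --0--> q1
q1 --0--> q2
q2 --0--> q1
q1 --1--> q0
q0 --0--> q1
q1 --0--> q2
End in state q2, which is an accepting state.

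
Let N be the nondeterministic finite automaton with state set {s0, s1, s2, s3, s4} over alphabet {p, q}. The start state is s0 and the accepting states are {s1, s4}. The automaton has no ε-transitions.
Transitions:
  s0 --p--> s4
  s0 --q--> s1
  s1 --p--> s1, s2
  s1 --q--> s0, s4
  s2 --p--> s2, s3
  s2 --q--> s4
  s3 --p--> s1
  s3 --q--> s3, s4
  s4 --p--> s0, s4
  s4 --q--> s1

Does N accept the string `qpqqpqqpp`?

accepted

Start: {s0}
read q: {s1}
read p: {s1, s2}
read q: {s0, s4}
read q: {s1}
read p: {s1, s2}
read q: {s0, s4}
read q: {s1}
read p: {s1, s2}
read p: {s1, s2, s3}
Reachable ∩ accepting = {s1} — nonempty.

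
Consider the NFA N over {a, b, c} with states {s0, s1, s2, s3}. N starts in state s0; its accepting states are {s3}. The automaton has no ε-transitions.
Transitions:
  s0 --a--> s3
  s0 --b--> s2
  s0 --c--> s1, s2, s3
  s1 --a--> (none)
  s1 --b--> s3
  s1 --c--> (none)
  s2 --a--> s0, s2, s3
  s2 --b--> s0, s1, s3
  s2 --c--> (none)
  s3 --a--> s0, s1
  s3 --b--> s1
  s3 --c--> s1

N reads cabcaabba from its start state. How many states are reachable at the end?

4

Start: {s0}
read c: {s1, s2, s3}
read a: {s0, s1, s2, s3}
read b: {s0, s1, s2, s3}
read c: {s1, s2, s3}
read a: {s0, s1, s2, s3}
read a: {s0, s1, s2, s3}
read b: {s0, s1, s2, s3}
read b: {s0, s1, s2, s3}
read a: {s0, s1, s2, s3}
Final reachable set {s0, s1, s2, s3} has 4 states.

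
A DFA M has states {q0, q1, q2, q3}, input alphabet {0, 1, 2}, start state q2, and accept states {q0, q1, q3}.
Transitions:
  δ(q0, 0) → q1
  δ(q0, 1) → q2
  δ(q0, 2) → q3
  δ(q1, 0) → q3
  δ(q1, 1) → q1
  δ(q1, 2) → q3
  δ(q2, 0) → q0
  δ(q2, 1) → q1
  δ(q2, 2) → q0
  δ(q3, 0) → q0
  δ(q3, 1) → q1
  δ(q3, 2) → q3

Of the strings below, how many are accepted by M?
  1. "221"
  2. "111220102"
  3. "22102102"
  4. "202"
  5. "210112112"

"221": accepted
"111220102": accepted
"22102102": accepted
"202": accepted
"210112112": accepted

5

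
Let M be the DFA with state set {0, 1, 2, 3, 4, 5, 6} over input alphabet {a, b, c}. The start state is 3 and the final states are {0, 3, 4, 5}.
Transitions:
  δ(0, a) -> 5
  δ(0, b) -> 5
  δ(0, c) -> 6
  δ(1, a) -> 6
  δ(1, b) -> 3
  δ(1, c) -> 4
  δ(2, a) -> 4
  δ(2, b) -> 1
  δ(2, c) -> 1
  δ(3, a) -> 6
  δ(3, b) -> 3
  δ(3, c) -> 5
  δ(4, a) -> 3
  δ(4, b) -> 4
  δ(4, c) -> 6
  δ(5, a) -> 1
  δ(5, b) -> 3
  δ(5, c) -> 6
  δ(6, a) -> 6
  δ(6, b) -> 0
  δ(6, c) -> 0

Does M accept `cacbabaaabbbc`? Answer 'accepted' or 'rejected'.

3 --c--> 5
5 --a--> 1
1 --c--> 4
4 --b--> 4
4 --a--> 3
3 --b--> 3
3 --a--> 6
6 --a--> 6
6 --a--> 6
6 --b--> 0
0 --b--> 5
5 --b--> 3
3 --c--> 5
End in state 5, which is an accepting state.

accepted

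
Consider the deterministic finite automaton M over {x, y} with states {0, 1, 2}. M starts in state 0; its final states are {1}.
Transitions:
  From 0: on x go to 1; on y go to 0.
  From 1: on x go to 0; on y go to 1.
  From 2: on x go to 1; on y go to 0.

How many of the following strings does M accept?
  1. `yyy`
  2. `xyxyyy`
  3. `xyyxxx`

`yyy`: rejected
`xyxyyy`: rejected
`xyyxxx`: rejected

0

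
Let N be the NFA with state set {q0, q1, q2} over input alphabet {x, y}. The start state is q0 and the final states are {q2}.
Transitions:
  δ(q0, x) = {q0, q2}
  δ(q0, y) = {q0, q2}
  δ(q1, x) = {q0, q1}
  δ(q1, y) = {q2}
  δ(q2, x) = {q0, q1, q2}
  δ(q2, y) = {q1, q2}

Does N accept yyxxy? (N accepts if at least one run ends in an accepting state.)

accepted

Start: {q0}
read y: {q0, q2}
read y: {q0, q1, q2}
read x: {q0, q1, q2}
read x: {q0, q1, q2}
read y: {q0, q1, q2}
Reachable ∩ accepting = {q2} — nonempty.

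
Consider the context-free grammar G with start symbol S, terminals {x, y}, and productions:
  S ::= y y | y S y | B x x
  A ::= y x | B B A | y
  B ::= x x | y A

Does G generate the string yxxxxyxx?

yes

S ⇒ Bxx ⇒ yAxx ⇒ yBBAxx ⇒ yxxBAxx ⇒ yxxxxAxx ⇒ yxxxxyxx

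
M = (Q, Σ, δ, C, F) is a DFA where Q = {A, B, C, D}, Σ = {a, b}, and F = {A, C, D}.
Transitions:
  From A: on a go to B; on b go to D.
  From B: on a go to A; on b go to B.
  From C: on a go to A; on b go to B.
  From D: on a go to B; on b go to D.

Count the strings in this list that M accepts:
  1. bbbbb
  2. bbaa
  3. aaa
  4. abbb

2

bbbbb: rejected
bbaa: rejected
aaa: accepted
abbb: accepted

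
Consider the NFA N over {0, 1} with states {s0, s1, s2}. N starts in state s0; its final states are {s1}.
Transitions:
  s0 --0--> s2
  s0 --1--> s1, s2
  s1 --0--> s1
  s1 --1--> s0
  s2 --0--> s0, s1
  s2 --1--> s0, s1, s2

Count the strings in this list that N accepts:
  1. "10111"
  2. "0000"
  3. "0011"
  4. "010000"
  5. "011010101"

5

"10111": accepted
"0000": accepted
"0011": accepted
"010000": accepted
"011010101": accepted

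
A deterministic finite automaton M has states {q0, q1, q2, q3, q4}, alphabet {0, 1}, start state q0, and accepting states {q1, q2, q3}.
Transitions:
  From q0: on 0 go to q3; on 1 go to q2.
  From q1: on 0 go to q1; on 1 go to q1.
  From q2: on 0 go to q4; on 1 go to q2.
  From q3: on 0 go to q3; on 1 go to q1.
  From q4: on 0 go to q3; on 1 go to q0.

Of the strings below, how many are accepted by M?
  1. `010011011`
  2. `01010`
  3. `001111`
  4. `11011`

`010011011`: accepted
`01010`: accepted
`001111`: accepted
`11011`: accepted

4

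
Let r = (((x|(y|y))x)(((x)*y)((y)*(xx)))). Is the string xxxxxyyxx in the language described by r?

yes

Split as xx·xxxyyxx: ((x|(y|y))x) matches xx and (((x)*y)((y)*(xx))) matches xxxyyxx.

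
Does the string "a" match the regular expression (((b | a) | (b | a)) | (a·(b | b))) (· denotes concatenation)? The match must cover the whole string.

The left alternative ((b|a)|(b|a)) matches a.

yes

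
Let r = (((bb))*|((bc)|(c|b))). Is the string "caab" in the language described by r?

no

Neither ((bb))* nor ((bc)|(c|b)) matches caab.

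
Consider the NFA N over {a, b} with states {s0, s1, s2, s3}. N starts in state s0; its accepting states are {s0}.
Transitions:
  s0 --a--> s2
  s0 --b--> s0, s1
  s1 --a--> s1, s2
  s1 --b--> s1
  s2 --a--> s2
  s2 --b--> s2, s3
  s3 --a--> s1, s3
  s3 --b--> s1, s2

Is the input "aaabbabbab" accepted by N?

rejected

Start: {s0}
read a: {s2}
read a: {s2}
read a: {s2}
read b: {s2, s3}
read b: {s1, s2, s3}
read a: {s1, s2, s3}
read b: {s1, s2, s3}
read b: {s1, s2, s3}
read a: {s1, s2, s3}
read b: {s1, s2, s3}
Reachable ∩ accepting = {} — empty.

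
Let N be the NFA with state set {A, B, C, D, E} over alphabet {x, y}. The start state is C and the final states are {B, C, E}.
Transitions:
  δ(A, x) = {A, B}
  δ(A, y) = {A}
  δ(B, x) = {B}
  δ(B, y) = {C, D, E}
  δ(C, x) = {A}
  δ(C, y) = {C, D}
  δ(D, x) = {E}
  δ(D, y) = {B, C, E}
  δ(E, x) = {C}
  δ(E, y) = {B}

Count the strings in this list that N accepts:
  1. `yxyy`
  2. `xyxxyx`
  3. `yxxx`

3

`yxyy`: accepted
`xyxxyx`: accepted
`yxxx`: accepted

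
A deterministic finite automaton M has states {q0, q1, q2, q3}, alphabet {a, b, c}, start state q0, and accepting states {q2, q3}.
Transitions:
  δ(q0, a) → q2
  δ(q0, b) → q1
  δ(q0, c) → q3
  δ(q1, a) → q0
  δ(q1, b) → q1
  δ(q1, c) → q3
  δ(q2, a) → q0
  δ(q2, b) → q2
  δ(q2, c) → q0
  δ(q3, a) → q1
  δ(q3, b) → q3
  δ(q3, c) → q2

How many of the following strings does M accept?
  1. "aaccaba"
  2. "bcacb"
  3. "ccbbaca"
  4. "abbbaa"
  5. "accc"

"aaccaba": rejected
"bcacb": accepted
"ccbbaca": rejected
"abbbaa": accepted
"accc": accepted

3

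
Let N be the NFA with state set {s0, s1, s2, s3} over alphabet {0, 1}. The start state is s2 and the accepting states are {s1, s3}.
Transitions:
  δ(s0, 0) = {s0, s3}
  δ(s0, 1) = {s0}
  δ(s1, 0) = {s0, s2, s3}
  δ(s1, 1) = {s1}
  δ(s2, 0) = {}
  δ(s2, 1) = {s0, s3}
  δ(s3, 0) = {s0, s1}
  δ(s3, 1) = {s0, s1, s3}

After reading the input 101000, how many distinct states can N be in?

Start: {s2}
read 1: {s0, s3}
read 0: {s0, s1, s3}
read 1: {s0, s1, s3}
read 0: {s0, s1, s2, s3}
read 0: {s0, s1, s2, s3}
read 0: {s0, s1, s2, s3}
Final reachable set {s0, s1, s2, s3} has 4 states.

4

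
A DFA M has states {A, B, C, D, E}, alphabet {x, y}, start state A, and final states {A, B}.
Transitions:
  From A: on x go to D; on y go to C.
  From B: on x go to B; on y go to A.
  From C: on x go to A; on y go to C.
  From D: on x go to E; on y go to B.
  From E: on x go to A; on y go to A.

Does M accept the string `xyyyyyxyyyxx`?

A --x--> D
D --y--> B
B --y--> A
A --y--> C
C --y--> C
C --y--> C
C --x--> A
A --y--> C
C --y--> C
C --y--> C
C --x--> A
A --x--> D
End in state D, which is not an accepting state.

rejected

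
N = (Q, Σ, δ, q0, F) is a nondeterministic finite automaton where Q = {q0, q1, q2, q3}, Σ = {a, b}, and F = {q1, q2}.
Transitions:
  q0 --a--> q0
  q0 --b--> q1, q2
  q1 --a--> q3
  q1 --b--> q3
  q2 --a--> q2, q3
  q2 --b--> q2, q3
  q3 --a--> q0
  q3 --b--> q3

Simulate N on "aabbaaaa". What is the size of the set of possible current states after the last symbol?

3

Start: {q0}
read a: {q0}
read a: {q0}
read b: {q1, q2}
read b: {q2, q3}
read a: {q0, q2, q3}
read a: {q0, q2, q3}
read a: {q0, q2, q3}
read a: {q0, q2, q3}
Final reachable set {q0, q2, q3} has 3 states.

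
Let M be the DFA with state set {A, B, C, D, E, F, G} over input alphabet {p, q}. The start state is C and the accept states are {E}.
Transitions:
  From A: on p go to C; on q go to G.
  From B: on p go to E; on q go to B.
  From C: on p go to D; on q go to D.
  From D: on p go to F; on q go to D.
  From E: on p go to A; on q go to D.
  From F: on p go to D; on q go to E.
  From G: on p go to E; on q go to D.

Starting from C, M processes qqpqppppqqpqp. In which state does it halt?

A

C --q--> D
D --q--> D
D --p--> F
F --q--> E
E --p--> A
A --p--> C
C --p--> D
D --p--> F
F --q--> E
E --q--> D
D --p--> F
F --q--> E
E --p--> A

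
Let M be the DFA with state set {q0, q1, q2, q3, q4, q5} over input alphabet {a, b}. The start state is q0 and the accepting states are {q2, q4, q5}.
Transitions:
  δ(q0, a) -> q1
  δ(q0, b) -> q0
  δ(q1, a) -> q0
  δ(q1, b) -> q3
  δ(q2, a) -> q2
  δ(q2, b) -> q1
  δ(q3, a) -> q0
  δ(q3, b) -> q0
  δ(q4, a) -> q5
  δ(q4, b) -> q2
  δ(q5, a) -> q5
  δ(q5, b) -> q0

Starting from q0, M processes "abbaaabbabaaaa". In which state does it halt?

q1

q0 --a--> q1
q1 --b--> q3
q3 --b--> q0
q0 --a--> q1
q1 --a--> q0
q0 --a--> q1
q1 --b--> q3
q3 --b--> q0
q0 --a--> q1
q1 --b--> q3
q3 --a--> q0
q0 --a--> q1
q1 --a--> q0
q0 --a--> q1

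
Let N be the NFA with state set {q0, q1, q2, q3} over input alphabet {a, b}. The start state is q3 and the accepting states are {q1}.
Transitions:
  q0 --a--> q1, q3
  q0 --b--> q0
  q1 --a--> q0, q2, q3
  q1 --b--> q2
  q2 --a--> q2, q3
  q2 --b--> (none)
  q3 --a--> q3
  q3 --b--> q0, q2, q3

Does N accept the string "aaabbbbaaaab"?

Start: {q3}
read a: {q3}
read a: {q3}
read a: {q3}
read b: {q0, q2, q3}
read b: {q0, q2, q3}
read b: {q0, q2, q3}
read b: {q0, q2, q3}
read a: {q1, q2, q3}
read a: {q0, q2, q3}
read a: {q1, q2, q3}
read a: {q0, q2, q3}
read b: {q0, q2, q3}
Reachable ∩ accepting = {} — empty.

rejected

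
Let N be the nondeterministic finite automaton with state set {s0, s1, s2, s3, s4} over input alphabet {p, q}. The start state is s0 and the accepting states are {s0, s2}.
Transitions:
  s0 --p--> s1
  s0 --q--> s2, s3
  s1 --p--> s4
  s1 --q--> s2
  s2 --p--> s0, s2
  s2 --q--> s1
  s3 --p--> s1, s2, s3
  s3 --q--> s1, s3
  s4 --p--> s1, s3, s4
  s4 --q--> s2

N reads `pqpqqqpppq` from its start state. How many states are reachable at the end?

Start: {s0}
read p: {s1}
read q: {s2}
read p: {s0, s2}
read q: {s1, s2, s3}
read q: {s1, s2, s3}
read q: {s1, s2, s3}
read p: {s0, s1, s2, s3, s4}
read p: {s0, s1, s2, s3, s4}
read p: {s0, s1, s2, s3, s4}
read q: {s1, s2, s3}
Final reachable set {s1, s2, s3} has 3 states.

3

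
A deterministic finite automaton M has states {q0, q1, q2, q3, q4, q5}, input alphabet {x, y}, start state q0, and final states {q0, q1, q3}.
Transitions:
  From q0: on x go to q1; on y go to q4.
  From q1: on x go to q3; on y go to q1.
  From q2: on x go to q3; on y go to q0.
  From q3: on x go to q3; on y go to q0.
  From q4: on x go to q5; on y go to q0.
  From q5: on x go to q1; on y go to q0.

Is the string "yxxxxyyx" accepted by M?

rejected

q0 --y--> q4
q4 --x--> q5
q5 --x--> q1
q1 --x--> q3
q3 --x--> q3
q3 --y--> q0
q0 --y--> q4
q4 --x--> q5
End in state q5, which is not an accepting state.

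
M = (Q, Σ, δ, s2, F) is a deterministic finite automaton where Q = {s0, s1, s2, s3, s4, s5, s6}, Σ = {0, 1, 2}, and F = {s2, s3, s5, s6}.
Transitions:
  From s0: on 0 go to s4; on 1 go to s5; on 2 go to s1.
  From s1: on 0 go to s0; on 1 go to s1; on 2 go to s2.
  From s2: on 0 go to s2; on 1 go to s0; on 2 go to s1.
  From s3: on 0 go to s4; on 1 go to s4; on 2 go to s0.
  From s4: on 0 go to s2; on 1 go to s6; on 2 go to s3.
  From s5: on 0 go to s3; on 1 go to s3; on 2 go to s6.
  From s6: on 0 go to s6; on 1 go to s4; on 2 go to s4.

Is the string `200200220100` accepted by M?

s2 --2--> s1
s1 --0--> s0
s0 --0--> s4
s4 --2--> s3
s3 --0--> s4
s4 --0--> s2
s2 --2--> s1
s1 --2--> s2
s2 --0--> s2
s2 --1--> s0
s0 --0--> s4
s4 --0--> s2
End in state s2, which is an accepting state.

accepted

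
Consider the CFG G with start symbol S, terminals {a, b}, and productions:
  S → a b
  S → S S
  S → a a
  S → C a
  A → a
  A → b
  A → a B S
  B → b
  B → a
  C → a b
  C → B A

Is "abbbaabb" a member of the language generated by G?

no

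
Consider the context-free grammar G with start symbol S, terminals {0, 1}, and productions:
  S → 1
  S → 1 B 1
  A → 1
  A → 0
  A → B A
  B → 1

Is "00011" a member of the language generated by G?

no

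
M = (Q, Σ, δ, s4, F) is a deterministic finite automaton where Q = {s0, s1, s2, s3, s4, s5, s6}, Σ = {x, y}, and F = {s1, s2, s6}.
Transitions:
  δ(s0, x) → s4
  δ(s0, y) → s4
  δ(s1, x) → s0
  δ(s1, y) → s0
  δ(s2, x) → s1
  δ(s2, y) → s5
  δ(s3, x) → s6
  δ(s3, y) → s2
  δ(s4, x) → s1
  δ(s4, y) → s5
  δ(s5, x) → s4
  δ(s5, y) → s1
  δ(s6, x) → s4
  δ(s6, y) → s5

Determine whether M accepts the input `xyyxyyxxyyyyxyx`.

s4 --x--> s1
s1 --y--> s0
s0 --y--> s4
s4 --x--> s1
s1 --y--> s0
s0 --y--> s4
s4 --x--> s1
s1 --x--> s0
s0 --y--> s4
s4 --y--> s5
s5 --y--> s1
s1 --y--> s0
s0 --x--> s4
s4 --y--> s5
s5 --x--> s4
End in state s4, which is not an accepting state.

rejected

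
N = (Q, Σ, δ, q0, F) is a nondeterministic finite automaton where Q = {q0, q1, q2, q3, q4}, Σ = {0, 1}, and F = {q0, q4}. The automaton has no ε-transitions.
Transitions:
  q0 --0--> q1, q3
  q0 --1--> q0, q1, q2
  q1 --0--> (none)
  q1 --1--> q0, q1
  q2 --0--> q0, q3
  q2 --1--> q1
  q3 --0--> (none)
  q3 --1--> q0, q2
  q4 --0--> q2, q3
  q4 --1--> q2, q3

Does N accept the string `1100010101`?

rejected

Start: {q0}
read 1: {q0, q1, q2}
read 1: {q0, q1, q2}
read 0: {q0, q1, q3}
read 0: {q1, q3}
read 0: {}
The reachable set is empty and stays empty for the remaining 5 symbols.
Reachable ∩ accepting = {} — empty.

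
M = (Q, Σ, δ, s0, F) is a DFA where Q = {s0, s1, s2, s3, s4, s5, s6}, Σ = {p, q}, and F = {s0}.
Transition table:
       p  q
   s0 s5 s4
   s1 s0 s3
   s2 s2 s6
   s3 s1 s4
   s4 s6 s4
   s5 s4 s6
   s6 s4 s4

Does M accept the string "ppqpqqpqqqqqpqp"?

s0 --p--> s5
s5 --p--> s4
s4 --q--> s4
s4 --p--> s6
s6 --q--> s4
s4 --q--> s4
s4 --p--> s6
s6 --q--> s4
s4 --q--> s4
s4 --q--> s4
s4 --q--> s4
s4 --q--> s4
s4 --p--> s6
s6 --q--> s4
s4 --p--> s6
End in state s6, which is not an accepting state.

rejected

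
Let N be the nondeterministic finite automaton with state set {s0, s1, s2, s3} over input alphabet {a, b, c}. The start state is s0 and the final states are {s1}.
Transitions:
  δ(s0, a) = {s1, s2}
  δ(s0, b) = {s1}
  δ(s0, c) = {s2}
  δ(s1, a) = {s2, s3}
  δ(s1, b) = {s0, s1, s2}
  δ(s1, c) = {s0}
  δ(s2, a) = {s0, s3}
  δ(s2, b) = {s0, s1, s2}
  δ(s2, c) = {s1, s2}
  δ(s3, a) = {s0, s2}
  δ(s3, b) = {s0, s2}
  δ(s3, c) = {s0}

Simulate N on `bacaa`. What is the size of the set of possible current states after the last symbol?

4

Start: {s0}
read b: {s1}
read a: {s2, s3}
read c: {s0, s1, s2}
read a: {s0, s1, s2, s3}
read a: {s0, s1, s2, s3}
Final reachable set {s0, s1, s2, s3} has 4 states.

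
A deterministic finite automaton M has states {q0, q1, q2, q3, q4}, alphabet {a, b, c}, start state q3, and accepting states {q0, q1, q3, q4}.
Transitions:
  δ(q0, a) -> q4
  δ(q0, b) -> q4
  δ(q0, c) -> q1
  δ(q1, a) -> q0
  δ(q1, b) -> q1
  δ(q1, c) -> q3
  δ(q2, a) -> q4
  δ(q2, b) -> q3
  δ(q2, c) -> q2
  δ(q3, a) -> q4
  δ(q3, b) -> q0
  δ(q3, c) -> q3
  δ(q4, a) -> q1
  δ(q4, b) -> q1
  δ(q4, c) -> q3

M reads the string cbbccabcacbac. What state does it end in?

q3

q3 --c--> q3
q3 --b--> q0
q0 --b--> q4
q4 --c--> q3
q3 --c--> q3
q3 --a--> q4
q4 --b--> q1
q1 --c--> q3
q3 --a--> q4
q4 --c--> q3
q3 --b--> q0
q0 --a--> q4
q4 --c--> q3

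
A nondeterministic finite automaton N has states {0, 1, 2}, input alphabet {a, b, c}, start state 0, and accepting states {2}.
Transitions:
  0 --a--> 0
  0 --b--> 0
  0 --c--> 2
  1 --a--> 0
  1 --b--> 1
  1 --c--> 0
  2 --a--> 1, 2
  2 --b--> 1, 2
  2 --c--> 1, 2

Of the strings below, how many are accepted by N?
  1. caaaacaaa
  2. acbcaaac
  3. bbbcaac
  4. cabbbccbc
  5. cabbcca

5

caaaacaaa: accepted
acbcaaac: accepted
bbbcaac: accepted
cabbbccbc: accepted
cabbcca: accepted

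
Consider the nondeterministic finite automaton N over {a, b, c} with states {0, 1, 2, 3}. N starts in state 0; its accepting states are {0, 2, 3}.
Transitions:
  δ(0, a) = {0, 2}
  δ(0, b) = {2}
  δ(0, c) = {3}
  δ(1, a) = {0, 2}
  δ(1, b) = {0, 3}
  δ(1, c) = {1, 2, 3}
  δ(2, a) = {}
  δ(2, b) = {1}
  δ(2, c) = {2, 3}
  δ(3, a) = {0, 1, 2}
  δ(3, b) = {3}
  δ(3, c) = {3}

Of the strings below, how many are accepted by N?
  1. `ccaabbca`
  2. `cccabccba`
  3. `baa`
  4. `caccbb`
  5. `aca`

4

`ccaabbca`: accepted
`cccabccba`: accepted
`baa`: rejected
`caccbb`: accepted
`aca`: accepted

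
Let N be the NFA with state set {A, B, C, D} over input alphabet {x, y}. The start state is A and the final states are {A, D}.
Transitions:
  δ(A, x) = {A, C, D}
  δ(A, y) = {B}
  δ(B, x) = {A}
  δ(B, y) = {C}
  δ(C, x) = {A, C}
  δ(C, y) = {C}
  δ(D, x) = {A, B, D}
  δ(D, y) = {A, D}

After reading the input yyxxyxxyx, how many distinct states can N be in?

4

Start: {A}
read y: {B}
read y: {C}
read x: {A, C}
read x: {A, C, D}
read y: {A, B, C, D}
read x: {A, B, C, D}
read x: {A, B, C, D}
read y: {A, B, C, D}
read x: {A, B, C, D}
Final reachable set {A, B, C, D} has 4 states.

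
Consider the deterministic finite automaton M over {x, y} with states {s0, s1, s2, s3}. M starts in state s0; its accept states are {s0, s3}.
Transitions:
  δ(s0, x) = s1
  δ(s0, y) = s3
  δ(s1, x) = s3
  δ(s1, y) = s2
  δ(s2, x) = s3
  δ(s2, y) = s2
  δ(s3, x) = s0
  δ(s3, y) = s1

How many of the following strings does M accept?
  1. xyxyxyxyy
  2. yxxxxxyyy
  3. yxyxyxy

xyxyxyxyy: rejected
yxxxxxyyy: rejected
yxyxyxy: accepted

1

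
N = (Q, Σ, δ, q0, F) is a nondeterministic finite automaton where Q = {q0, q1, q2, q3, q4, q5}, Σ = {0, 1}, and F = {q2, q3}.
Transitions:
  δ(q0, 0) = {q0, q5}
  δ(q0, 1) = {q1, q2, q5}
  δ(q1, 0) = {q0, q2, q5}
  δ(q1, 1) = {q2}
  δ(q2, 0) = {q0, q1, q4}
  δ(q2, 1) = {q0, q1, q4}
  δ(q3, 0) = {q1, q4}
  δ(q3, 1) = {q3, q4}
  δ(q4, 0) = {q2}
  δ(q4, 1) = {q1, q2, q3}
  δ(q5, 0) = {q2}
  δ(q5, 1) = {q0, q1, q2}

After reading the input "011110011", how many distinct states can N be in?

Start: {q0}
read 0: {q0, q5}
read 1: {q0, q1, q2, q5}
read 1: {q0, q1, q2, q4, q5}
read 1: {q0, q1, q2, q3, q4, q5}
read 1: {q0, q1, q2, q3, q4, q5}
read 0: {q0, q1, q2, q4, q5}
read 0: {q0, q1, q2, q4, q5}
read 1: {q0, q1, q2, q3, q4, q5}
read 1: {q0, q1, q2, q3, q4, q5}
Final reachable set {q0, q1, q2, q3, q4, q5} has 6 states.

6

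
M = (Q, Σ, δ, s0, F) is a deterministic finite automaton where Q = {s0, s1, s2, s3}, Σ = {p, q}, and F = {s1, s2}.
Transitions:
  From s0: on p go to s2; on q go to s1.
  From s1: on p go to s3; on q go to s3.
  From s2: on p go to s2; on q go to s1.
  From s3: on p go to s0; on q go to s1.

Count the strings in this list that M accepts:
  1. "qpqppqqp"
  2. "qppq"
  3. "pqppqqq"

2

"qpqppqqp": rejected
"qppq": accepted
"pqppqqq": accepted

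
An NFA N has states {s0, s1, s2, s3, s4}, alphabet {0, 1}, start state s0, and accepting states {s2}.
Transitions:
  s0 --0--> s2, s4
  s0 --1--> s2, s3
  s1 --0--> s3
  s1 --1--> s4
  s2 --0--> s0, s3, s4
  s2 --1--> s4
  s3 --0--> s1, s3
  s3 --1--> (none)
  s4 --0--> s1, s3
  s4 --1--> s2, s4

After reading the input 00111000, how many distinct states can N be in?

4

Start: {s0}
read 0: {s2, s4}
read 0: {s0, s1, s3, s4}
read 1: {s2, s3, s4}
read 1: {s2, s4}
read 1: {s2, s4}
read 0: {s0, s1, s3, s4}
read 0: {s1, s2, s3, s4}
read 0: {s0, s1, s3, s4}
Final reachable set {s0, s1, s3, s4} has 4 states.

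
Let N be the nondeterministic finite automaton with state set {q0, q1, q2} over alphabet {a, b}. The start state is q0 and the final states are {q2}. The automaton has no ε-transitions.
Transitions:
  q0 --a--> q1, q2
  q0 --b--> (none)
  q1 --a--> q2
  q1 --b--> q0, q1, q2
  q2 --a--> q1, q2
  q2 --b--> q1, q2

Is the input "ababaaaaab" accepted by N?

accepted

Start: {q0}
read a: {q1, q2}
read b: {q0, q1, q2}
read a: {q1, q2}
read b: {q0, q1, q2}
read a: {q1, q2}
read a: {q1, q2}
read a: {q1, q2}
read a: {q1, q2}
read a: {q1, q2}
read b: {q0, q1, q2}
Reachable ∩ accepting = {q2} — nonempty.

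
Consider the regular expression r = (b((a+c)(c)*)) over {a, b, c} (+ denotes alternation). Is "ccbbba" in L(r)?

No split of ccbbba into u·v has b matching u and ((a+c)(c)*) matching v.

no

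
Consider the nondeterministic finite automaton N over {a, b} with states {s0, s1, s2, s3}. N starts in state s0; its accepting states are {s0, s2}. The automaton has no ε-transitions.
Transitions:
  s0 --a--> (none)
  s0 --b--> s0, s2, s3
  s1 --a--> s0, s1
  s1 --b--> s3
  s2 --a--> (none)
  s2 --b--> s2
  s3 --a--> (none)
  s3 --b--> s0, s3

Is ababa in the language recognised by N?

Start: {s0}
read a: {}
The reachable set is empty and stays empty for the remaining 4 symbols.
Reachable ∩ accepting = {} — empty.

rejected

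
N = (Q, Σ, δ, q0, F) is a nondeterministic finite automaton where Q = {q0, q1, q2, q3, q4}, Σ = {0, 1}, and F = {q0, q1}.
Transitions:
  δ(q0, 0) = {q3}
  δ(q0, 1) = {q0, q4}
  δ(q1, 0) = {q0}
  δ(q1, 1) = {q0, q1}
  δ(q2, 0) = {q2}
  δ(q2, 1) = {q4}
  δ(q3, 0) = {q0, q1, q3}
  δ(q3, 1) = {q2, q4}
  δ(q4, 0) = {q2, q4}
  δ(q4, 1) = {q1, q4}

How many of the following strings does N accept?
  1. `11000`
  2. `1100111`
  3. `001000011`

3

`11000`: accepted
`1100111`: accepted
`001000011`: accepted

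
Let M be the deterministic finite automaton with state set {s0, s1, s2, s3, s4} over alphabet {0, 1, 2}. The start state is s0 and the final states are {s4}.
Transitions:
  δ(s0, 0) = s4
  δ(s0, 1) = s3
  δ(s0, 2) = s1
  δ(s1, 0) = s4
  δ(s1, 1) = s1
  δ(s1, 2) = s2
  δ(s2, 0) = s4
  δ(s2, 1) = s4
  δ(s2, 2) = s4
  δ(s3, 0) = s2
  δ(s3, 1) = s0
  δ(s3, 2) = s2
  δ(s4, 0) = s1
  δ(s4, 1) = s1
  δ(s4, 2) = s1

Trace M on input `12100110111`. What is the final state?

s0 --1--> s3
s3 --2--> s2
s2 --1--> s4
s4 --0--> s1
s1 --0--> s4
s4 --1--> s1
s1 --1--> s1
s1 --0--> s4
s4 --1--> s1
s1 --1--> s1
s1 --1--> s1

s1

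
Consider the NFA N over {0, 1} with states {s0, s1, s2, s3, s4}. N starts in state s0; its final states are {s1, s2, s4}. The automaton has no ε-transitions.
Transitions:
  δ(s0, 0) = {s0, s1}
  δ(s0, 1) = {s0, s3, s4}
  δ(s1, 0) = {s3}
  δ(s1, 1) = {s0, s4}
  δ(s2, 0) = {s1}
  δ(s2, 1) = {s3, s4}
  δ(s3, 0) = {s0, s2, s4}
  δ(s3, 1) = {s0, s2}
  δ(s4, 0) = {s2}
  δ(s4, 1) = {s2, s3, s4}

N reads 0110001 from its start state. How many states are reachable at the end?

4

Start: {s0}
read 0: {s0, s1}
read 1: {s0, s3, s4}
read 1: {s0, s2, s3, s4}
read 0: {s0, s1, s2, s4}
read 0: {s0, s1, s2, s3}
read 0: {s0, s1, s2, s3, s4}
read 1: {s0, s2, s3, s4}
Final reachable set {s0, s2, s3, s4} has 4 states.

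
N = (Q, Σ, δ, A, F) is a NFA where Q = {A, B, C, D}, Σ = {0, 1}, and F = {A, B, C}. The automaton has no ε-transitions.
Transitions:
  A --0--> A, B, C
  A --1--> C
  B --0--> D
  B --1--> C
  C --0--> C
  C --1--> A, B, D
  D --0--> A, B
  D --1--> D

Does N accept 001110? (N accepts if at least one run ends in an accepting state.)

accepted

Start: {A}
read 0: {A, B, C}
read 0: {A, B, C, D}
read 1: {A, B, C, D}
read 1: {A, B, C, D}
read 1: {A, B, C, D}
read 0: {A, B, C, D}
Reachable ∩ accepting = {A, B, C} — nonempty.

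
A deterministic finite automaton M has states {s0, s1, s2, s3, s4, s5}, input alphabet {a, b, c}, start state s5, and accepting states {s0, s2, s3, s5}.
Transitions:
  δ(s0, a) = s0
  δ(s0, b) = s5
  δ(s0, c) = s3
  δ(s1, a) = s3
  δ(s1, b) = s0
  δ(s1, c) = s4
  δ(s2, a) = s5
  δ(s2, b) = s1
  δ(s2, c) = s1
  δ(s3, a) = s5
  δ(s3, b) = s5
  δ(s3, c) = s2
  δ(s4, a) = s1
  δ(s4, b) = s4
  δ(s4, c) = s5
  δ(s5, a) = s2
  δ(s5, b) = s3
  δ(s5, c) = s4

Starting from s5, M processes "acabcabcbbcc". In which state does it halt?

s1

s5 --a--> s2
s2 --c--> s1
s1 --a--> s3
s3 --b--> s5
s5 --c--> s4
s4 --a--> s1
s1 --b--> s0
s0 --c--> s3
s3 --b--> s5
s5 --b--> s3
s3 --c--> s2
s2 --c--> s1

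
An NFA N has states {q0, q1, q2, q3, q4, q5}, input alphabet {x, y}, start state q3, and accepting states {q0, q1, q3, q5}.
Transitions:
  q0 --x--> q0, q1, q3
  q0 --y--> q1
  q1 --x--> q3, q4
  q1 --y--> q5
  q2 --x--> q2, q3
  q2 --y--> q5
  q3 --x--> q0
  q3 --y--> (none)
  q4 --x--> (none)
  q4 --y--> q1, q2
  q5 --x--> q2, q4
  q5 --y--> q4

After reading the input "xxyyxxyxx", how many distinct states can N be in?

Start: {q3}
read x: {q0}
read x: {q0, q1, q3}
read y: {q1, q5}
read y: {q4, q5}
read x: {q2, q4}
read x: {q2, q3}
read y: {q5}
read x: {q2, q4}
read x: {q2, q3}
Final reachable set {q2, q3} has 2 states.

2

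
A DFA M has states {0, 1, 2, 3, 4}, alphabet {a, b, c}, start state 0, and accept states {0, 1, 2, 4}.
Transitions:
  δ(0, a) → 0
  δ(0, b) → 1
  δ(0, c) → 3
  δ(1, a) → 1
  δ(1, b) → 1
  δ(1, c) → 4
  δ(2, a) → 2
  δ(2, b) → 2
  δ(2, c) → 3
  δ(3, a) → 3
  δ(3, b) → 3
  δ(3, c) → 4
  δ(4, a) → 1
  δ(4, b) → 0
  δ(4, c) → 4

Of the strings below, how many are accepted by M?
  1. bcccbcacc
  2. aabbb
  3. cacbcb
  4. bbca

3

bcccbcacc: accepted
aabbb: accepted
cacbcb: rejected
bbca: accepted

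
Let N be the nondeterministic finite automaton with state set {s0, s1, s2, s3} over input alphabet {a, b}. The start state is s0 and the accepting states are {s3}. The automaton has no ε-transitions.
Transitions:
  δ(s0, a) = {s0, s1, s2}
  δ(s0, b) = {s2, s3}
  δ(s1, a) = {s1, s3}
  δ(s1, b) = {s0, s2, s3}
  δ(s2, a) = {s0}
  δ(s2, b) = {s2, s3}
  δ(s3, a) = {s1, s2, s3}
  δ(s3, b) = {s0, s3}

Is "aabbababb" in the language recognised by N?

Start: {s0}
read a: {s0, s1, s2}
read a: {s0, s1, s2, s3}
read b: {s0, s2, s3}
read b: {s0, s2, s3}
read a: {s0, s1, s2, s3}
read b: {s0, s2, s3}
read a: {s0, s1, s2, s3}
read b: {s0, s2, s3}
read b: {s0, s2, s3}
Reachable ∩ accepting = {s3} — nonempty.

accepted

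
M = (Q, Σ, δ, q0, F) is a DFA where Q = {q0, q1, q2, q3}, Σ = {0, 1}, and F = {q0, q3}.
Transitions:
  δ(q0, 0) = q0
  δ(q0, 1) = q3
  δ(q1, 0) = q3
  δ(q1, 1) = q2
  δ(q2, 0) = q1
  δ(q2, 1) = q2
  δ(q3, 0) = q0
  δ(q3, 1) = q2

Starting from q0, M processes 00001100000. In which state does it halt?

q0 --0--> q0
q0 --0--> q0
q0 --0--> q0
q0 --0--> q0
q0 --1--> q3
q3 --1--> q2
q2 --0--> q1
q1 --0--> q3
q3 --0--> q0
q0 --0--> q0
q0 --0--> q0

q0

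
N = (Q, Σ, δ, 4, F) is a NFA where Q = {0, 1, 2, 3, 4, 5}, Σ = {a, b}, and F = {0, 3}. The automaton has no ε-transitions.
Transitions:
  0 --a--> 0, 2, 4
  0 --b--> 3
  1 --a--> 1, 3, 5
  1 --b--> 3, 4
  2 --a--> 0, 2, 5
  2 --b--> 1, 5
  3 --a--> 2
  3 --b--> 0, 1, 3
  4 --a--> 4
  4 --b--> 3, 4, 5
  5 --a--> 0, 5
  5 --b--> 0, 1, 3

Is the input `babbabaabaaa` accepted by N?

accepted

Start: {4}
read b: {3, 4, 5}
read a: {0, 2, 4, 5}
read b: {0, 1, 3, 4, 5}
read b: {0, 1, 3, 4, 5}
read a: {0, 1, 2, 3, 4, 5}
read b: {0, 1, 3, 4, 5}
read a: {0, 1, 2, 3, 4, 5}
read a: {0, 1, 2, 3, 4, 5}
read b: {0, 1, 3, 4, 5}
read a: {0, 1, 2, 3, 4, 5}
read a: {0, 1, 2, 3, 4, 5}
read a: {0, 1, 2, 3, 4, 5}
Reachable ∩ accepting = {0, 3} — nonempty.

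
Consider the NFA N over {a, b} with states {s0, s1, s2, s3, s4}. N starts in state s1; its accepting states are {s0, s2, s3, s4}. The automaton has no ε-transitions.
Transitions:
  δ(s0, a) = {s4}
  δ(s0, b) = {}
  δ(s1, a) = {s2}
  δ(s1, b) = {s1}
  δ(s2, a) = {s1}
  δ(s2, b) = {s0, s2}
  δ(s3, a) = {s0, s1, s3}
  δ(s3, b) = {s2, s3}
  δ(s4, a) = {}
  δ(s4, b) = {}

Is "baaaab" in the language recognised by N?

rejected

Start: {s1}
read b: {s1}
read a: {s2}
read a: {s1}
read a: {s2}
read a: {s1}
read b: {s1}
Reachable ∩ accepting = {} — empty.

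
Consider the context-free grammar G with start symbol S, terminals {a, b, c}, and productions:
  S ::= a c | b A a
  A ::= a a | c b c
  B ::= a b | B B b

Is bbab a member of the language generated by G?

no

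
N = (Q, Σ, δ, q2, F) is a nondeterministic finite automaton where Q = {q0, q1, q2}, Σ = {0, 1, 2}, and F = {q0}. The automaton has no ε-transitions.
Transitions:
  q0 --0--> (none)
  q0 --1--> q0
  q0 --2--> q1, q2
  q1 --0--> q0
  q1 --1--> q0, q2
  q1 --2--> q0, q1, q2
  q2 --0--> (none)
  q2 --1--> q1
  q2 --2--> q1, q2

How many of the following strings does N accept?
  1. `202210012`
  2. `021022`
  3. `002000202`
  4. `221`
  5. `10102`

`202210012`: rejected
`021022`: rejected
`002000202`: rejected
`221`: accepted
`10102`: rejected

1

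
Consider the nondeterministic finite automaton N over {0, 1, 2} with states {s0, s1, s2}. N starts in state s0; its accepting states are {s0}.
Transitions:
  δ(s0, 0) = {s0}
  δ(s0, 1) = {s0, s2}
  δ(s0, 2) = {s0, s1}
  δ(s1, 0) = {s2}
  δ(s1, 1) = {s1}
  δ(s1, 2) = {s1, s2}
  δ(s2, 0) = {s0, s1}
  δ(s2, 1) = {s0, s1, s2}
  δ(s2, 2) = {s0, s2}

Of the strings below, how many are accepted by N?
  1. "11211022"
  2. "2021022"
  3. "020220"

"11211022": accepted
"2021022": accepted
"020220": accepted

3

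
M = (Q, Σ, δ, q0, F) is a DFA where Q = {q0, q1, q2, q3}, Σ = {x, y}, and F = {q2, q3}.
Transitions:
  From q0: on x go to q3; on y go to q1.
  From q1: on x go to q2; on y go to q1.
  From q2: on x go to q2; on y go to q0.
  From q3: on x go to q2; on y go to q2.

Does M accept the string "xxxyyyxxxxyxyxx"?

accepted

q0 --x--> q3
q3 --x--> q2
q2 --x--> q2
q2 --y--> q0
q0 --y--> q1
q1 --y--> q1
q1 --x--> q2
q2 --x--> q2
q2 --x--> q2
q2 --x--> q2
q2 --y--> q0
q0 --x--> q3
q3 --y--> q2
q2 --x--> q2
q2 --x--> q2
End in state q2, which is an accepting state.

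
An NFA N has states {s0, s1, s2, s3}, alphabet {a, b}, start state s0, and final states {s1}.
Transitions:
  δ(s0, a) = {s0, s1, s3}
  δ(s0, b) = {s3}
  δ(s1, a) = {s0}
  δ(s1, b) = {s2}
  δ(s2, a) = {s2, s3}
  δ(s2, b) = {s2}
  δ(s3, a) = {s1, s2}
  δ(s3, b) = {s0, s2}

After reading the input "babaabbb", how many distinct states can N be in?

Start: {s0}
read b: {s3}
read a: {s1, s2}
read b: {s2}
read a: {s2, s3}
read a: {s1, s2, s3}
read b: {s0, s2}
read b: {s2, s3}
read b: {s0, s2}
Final reachable set {s0, s2} has 2 states.

2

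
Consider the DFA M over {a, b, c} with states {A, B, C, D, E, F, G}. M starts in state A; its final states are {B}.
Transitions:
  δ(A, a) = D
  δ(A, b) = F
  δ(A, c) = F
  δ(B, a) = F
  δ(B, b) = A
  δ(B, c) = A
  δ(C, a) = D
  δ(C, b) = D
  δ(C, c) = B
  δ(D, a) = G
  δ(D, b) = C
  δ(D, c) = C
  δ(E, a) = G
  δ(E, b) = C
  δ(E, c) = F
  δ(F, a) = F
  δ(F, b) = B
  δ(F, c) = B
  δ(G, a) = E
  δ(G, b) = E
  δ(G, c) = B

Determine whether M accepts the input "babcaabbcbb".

A --b--> F
F --a--> F
F --b--> B
B --c--> A
A --a--> D
D --a--> G
G --b--> E
E --b--> C
C --c--> B
B --b--> A
A --b--> F
End in state F, which is not an accepting state.

rejected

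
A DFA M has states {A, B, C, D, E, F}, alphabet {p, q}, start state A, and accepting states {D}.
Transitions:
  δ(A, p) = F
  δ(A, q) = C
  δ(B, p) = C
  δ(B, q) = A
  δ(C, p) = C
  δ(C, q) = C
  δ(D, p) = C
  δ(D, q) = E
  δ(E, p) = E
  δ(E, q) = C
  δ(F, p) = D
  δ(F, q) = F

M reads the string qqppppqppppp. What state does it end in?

A --q--> C
C --q--> C
C --p--> C
C --p--> C
C --p--> C
C --p--> C
C --q--> C
C --p--> C
C --p--> C
C --p--> C
C --p--> C
C --p--> C

C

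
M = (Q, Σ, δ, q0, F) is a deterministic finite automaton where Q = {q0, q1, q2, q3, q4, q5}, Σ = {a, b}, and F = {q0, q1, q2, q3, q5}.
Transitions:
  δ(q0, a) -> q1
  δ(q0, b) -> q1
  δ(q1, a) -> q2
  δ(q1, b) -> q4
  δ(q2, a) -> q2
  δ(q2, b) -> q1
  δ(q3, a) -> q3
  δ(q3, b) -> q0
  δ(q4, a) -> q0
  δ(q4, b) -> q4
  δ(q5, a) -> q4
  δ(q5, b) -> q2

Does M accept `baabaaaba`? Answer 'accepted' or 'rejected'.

accepted

q0 --b--> q1
q1 --a--> q2
q2 --a--> q2
q2 --b--> q1
q1 --a--> q2
q2 --a--> q2
q2 --a--> q2
q2 --b--> q1
q1 --a--> q2
End in state q2, which is an accepting state.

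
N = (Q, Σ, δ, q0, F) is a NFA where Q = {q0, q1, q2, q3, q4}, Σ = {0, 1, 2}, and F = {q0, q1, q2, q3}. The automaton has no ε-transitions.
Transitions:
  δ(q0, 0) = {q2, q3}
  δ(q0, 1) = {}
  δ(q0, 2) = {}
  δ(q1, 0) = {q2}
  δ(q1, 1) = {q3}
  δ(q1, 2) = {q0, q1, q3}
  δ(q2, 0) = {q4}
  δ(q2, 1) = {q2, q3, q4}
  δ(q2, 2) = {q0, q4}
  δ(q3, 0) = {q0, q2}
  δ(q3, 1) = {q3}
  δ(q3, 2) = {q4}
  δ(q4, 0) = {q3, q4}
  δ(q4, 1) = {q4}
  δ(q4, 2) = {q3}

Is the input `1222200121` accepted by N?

rejected

Start: {q0}
read 1: {}
The reachable set is empty and stays empty for the remaining 9 symbols.
Reachable ∩ accepting = {} — empty.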